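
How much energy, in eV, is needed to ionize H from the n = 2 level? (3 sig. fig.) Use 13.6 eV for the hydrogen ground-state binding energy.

3.40 eV

E_2 = −13.60/4 = −3.40 eV, so ionization (to E = 0) requires 3.40 eV.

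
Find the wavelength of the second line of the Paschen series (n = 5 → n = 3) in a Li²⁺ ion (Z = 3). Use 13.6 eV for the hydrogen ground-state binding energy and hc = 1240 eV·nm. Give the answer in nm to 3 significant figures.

The Paschen series terminates on n_f = 3; the second line has n_i = 3+2 = 5.
ΔE = 122.4 × (1/3² − 1/5²) = 8.704 eV.
λ = 1240 / 8.704 = 142 nm.

142 nm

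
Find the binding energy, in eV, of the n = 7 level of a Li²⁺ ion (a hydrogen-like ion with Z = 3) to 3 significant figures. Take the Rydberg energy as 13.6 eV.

E_n = −13.6 Z²/n² = −122.4/n² eV for Z = 3.
E_7 = −122.4/49 = −2.50 eV, so ionization (to E = 0) requires 2.50 eV.

2.50 eV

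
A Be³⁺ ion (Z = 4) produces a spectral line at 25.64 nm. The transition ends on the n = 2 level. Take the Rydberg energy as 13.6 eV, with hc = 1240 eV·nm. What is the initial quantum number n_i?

The photon energy is ΔE = hc/λ = 1240 / 25.64 = 48.36 eV.
With Z = 4, ΔE = 217.6 × (1/n_f² − 1/n_i²), so 1/n_f² − 1/n_i² = 0.2223.
With n_f = 2: 1/n_i² = 1/4 − 0.2223 = 0.02775, so n_i ≈ 6.00.

n_i = 6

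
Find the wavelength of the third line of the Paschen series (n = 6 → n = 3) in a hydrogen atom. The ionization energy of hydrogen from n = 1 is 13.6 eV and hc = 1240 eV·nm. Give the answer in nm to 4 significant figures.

The Paschen series terminates on n_f = 3; the third line has n_i = 3+3 = 6.
ΔE = 13.60 × (1/3² − 1/6²) = 1.133 eV.
λ = 1240 / 1.133 = 1094 nm.

1094 nm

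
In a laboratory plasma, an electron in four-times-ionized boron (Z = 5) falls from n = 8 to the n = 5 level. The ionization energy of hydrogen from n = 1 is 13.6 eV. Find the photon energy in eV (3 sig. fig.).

The Bohr energies scale as Z², so for Z = 5: E_n = −340.0/n² eV.
E_8 = −340.0/64 = −5.313 eV and E_5 = −340.0/25 = −13.60 eV.
The photon energy is |E_8 − E_5| = 8.29 eV.

8.29 eV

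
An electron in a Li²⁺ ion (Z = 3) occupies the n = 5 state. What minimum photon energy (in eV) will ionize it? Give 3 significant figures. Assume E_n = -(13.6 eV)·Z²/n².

4.90 eV

E_n = −13.6 Z²/n² = −122.4/n² eV for Z = 3.
E_5 = −122.4/25 = −4.90 eV, so ionization (to E = 0) requires 4.90 eV.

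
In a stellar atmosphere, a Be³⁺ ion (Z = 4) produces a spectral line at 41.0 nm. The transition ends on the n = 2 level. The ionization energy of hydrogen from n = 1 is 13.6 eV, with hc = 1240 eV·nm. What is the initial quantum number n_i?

The photon energy is ΔE = hc/λ = 1240 / 41.0 = 30.24 eV.
With Z = 4, ΔE = 217.6 × (1/n_f² − 1/n_i²), so 1/n_f² − 1/n_i² = 0.1390.
With n_f = 2: 1/n_i² = 1/4 − 0.1390 = 0.1110, so n_i ≈ 3.00.

n_i = 3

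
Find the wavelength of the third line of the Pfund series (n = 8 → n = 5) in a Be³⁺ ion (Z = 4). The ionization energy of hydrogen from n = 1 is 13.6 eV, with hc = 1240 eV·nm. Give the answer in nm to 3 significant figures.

234 nm

The Pfund series terminates on n_f = 5; the third line has n_i = 5+3 = 8.
ΔE = 217.6 × (1/5² − 1/8²) = 5.304 eV.
λ = 1240 / 5.304 = 234 nm.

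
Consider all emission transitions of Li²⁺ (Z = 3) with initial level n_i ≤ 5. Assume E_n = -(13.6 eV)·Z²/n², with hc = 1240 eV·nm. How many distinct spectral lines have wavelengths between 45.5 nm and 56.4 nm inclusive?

Enumerate all n_i → n_f pairs with 1 ≤ n_f < n_i ≤ 5 and compute λ = 1240 / [13.6·9·(1/n_f² − 1/n_i²)].
Lines falling in [45.5, 56.4] nm: 5→2 (48.24 nm), 4→2 (54.03 nm).

2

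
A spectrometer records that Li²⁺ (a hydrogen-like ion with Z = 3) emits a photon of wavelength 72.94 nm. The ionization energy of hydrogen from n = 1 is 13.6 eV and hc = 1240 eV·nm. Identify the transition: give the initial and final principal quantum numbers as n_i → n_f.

n_i = 3, n_f = 2

The photon energy is ΔE = hc/λ = 1240 / 72.94 = 17.00 eV.
With Z = 3, ΔE = 122.4 × (1/n_f² − 1/n_i²), so 1/n_f² − 1/n_i² = 0.1389.
Trying n_f = 2 gives 1/n_i² = 0.1111, i.e. n_i ≈ 3; this pair matches.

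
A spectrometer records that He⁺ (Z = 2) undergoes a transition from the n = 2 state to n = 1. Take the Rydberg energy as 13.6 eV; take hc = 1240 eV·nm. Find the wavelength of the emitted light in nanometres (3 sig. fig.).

30.4 nm

For Z = 2 the level energies scale as Z², so the effective Rydberg energy is 13.6 × 4 = 54.40 eV.
ΔE = 54.40 × (1/1² − 1/2²) = 54.40 × 0.7500 = 40.80 eV.
λ = hc/ΔE = 1240 / 40.80 = 30.4 nm.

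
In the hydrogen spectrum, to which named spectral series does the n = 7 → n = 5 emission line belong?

The series is set by the lower level: n_f = 5 is the Pfund series.

Pfund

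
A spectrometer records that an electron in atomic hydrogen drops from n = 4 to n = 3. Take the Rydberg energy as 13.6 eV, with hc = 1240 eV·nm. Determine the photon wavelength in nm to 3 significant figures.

1880 nm

ΔE = 13.60 × (1/3² − 1/4²) = 13.60 × 0.04861 = 0.6611 eV.
λ = hc/ΔE = 1240 / 0.6611 = 1880 nm.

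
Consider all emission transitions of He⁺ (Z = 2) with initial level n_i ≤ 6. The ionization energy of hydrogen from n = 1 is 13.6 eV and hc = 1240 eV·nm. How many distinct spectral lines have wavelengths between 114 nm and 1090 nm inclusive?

7

Enumerate all n_i → n_f pairs with 1 ≤ n_f < n_i ≤ 6 and compute λ = 1240 / [13.6·4·(1/n_f² − 1/n_i²)].
Lines falling in [114, 1090] nm: 4→2 (121.6 nm), 3→2 (164.1 nm), 6→3 (273.5 nm), 5→3 (320.5 nm), 4→3 (468.9 nm), 6→4 (656.5 nm), 5→4 (1013 nm).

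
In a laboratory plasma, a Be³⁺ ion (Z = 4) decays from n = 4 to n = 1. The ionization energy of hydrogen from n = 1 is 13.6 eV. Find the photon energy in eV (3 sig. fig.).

The Bohr energies scale as Z², so for Z = 4: E_n = −217.6/n² eV.
E_4 = −217.6/16 = −13.60 eV and E_1 = −217.6/1 = −217.6 eV.
The photon energy is |E_4 − E_1| = 204 eV.

204 eV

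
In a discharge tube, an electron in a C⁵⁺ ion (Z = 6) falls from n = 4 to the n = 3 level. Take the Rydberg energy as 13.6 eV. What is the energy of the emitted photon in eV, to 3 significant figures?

23.8 eV

The Bohr energies scale as Z², so for Z = 6: E_n = −489.6/n² eV.
E_4 = −489.6/16 = −30.60 eV and E_3 = −489.6/9 = −54.40 eV.
The photon energy is |E_4 − E_3| = 23.8 eV.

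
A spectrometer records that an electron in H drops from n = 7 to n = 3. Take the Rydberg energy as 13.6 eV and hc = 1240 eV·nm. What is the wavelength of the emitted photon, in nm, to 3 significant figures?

1010 nm

ΔE = 13.60 × (1/3² − 1/7²) = 13.60 × 0.09070 = 1.234 eV.
λ = hc/ΔE = 1240 / 1.234 = 1010 nm.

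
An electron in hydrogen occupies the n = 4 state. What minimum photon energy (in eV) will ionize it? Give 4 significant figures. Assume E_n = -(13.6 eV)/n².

0.8500 eV

E_4 = −13.60/16 = −0.8500 eV, so ionization (to E = 0) requires 0.8500 eV.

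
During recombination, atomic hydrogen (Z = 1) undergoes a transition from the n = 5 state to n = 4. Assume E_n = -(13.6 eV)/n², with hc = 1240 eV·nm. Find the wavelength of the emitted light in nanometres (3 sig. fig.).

ΔE = 13.60 × (1/4² − 1/5²) = 13.60 × 0.02250 = 0.3060 eV.
λ = hc/ΔE = 1240 / 0.3060 = 4050 nm.
This line belongs to the Brackett series.

4050 nm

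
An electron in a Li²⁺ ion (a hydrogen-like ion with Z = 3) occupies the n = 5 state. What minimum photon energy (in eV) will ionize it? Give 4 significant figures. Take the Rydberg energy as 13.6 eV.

E_n = −13.6 Z²/n² = −122.4/n² eV for Z = 3.
E_5 = −122.4/25 = −4.896 eV, so ionization (to E = 0) requires 4.896 eV.

4.896 eV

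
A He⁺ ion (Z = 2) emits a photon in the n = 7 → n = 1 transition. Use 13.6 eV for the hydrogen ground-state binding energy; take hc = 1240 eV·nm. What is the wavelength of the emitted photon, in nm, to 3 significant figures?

For Z = 2 the level energies scale as Z², so the effective Rydberg energy is 13.6 × 4 = 54.40 eV.
ΔE = 54.40 × (1/1² − 1/7²) = 54.40 × 0.9796 = 53.29 eV.
λ = hc/ΔE = 1240 / 53.29 = 23.3 nm.

23.3 nm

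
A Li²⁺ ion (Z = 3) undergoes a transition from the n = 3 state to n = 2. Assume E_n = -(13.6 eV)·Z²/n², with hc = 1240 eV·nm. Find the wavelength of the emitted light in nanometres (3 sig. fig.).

For Z = 3 the level energies scale as Z², so the effective Rydberg energy is 13.6 × 9 = 122.4 eV.
ΔE = 122.4 × (1/2² − 1/3²) = 122.4 × 0.1389 = 17.00 eV.
λ = hc/ΔE = 1240 / 17.00 = 72.9 nm.

72.9 nm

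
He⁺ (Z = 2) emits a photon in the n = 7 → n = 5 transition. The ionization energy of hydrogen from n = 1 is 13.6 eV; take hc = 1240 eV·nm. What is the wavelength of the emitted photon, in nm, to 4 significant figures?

1163 nm

For Z = 2 the level energies scale as Z², so the effective Rydberg energy is 13.6 × 4 = 54.40 eV.
ΔE = 54.40 × (1/5² − 1/7²) = 54.40 × 0.01959 = 1.066 eV.
λ = hc/ΔE = 1240 / 1.066 = 1163 nm.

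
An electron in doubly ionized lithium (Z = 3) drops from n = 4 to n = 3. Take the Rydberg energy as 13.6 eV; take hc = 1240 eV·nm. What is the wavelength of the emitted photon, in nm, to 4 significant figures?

208.4 nm

For Z = 3 the level energies scale as Z², so the effective Rydberg energy is 13.6 × 9 = 122.4 eV.
ΔE = 122.4 × (1/3² − 1/4²) = 122.4 × 0.04861 = 5.950 eV.
λ = hc/ΔE = 1240 / 5.950 = 208.4 nm.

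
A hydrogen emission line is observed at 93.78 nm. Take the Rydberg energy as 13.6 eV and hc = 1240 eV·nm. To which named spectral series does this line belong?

Lyman

ΔE = 1240/93.78 = 13.22 eV.
This matches 13.6 × (1/1² − 1/6²), so n_f = 1: the Lyman series.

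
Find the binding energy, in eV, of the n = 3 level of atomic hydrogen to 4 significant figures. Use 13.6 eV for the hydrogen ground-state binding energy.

1.511 eV

E_3 = −13.60/9 = −1.511 eV, so ionization (to E = 0) requires 1.511 eV.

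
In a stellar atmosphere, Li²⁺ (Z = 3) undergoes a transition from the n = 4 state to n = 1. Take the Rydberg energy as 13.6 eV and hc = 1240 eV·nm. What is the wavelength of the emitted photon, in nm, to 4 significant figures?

For Z = 3 the level energies scale as Z², so the effective Rydberg energy is 13.6 × 9 = 122.4 eV.
ΔE = 122.4 × (1/1² − 1/4²) = 122.4 × 0.9375 = 114.8 eV.
λ = hc/ΔE = 1240 / 114.8 = 10.81 nm.

10.81 nm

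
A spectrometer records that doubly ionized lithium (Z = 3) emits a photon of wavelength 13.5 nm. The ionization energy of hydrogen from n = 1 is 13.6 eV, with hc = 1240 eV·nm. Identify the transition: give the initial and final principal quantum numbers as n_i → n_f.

The photon energy is ΔE = hc/λ = 1240 / 13.5 = 91.85 eV.
With Z = 3, ΔE = 122.4 × (1/n_f² − 1/n_i²), so 1/n_f² − 1/n_i² = 0.7504.
Trying n_f = 1 gives 1/n_i² = 0.2496, i.e. n_i ≈ 2; this pair matches.

n_i = 2, n_f = 1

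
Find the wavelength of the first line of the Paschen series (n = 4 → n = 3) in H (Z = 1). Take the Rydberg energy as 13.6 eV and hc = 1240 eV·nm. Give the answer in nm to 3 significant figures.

The Paschen series terminates on n_f = 3; the first line has n_i = 3+1 = 4.
ΔE = 13.60 × (1/3² − 1/4²) = 0.6611 eV.
λ = 1240 / 0.6611 = 1880 nm.

1880 nm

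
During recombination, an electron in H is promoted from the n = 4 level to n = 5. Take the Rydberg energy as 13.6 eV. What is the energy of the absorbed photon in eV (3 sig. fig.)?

E_5 = −13.60/25 = −0.5440 eV and E_4 = −13.60/16 = −0.8500 eV.
The photon energy is |E_5 − E_4| = 0.306 eV.

0.306 eV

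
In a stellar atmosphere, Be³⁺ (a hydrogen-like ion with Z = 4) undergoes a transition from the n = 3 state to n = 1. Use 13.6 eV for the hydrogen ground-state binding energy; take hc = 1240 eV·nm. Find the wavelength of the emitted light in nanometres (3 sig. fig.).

For Z = 4 the level energies scale as Z², so the effective Rydberg energy is 13.6 × 16 = 217.6 eV.
ΔE = 217.6 × (1/1² − 1/3²) = 217.6 × 0.8889 = 193.4 eV.
λ = hc/ΔE = 1240 / 193.4 = 6.41 nm.

6.41 nm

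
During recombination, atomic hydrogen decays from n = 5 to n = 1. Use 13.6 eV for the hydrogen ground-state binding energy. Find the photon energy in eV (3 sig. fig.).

E_5 = −13.60/25 = −0.5440 eV and E_1 = −13.60/1 = −13.60 eV.
The photon energy is |E_5 − E_1| = 13.1 eV.

13.1 eV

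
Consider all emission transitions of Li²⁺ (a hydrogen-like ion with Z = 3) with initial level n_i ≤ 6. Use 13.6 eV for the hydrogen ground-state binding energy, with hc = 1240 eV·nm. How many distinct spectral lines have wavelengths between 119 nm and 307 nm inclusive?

4

Enumerate all n_i → n_f pairs with 1 ≤ n_f < n_i ≤ 6 and compute λ = 1240 / [13.6·9·(1/n_f² − 1/n_i²)].
Lines falling in [119, 307] nm: 6→3 (121.6 nm), 5→3 (142.5 nm), 4→3 (208.4 nm), 6→4 (291.8 nm).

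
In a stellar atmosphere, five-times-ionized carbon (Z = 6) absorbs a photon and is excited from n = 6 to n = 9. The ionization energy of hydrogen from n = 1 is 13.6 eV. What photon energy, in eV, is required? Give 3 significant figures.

7.56 eV

The Bohr energies scale as Z², so for Z = 6: E_n = −489.6/n² eV.
E_9 = −489.6/81 = −6.044 eV and E_6 = −489.6/36 = −13.60 eV.
The photon energy is |E_9 − E_6| = 7.56 eV.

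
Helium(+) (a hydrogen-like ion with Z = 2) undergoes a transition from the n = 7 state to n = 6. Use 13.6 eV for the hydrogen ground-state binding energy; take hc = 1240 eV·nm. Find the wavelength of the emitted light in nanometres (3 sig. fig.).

For Z = 2 the level energies scale as Z², so the effective Rydberg energy is 13.6 × 4 = 54.40 eV.
ΔE = 54.40 × (1/6² − 1/7²) = 54.40 × 0.007370 = 0.4009 eV.
λ = hc/ΔE = 1240 / 0.4009 = 3090 nm.

3090 nm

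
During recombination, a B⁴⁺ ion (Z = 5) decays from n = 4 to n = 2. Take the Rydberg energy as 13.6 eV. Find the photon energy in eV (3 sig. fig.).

63.8 eV

The Bohr energies scale as Z², so for Z = 5: E_n = −340.0/n² eV.
E_4 = −340.0/16 = −21.25 eV and E_2 = −340.0/4 = −85.00 eV.
The photon energy is |E_4 − E_2| = 63.8 eV.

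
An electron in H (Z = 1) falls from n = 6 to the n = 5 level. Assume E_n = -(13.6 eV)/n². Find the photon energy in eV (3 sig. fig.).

0.166 eV

E_6 = −13.60/36 = −0.3778 eV and E_5 = −13.60/25 = −0.5440 eV.
The photon energy is |E_6 − E_5| = 0.166 eV.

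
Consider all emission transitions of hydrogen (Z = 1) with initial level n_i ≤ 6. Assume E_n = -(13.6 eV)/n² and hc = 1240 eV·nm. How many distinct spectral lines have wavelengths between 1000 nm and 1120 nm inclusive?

Enumerate all n_i → n_f pairs with 1 ≤ n_f < n_i ≤ 6 and compute λ = 1240 / [13.6·1·(1/n_f² − 1/n_i²)].
Lines falling in [1000, 1120] nm: 6→3 (1094 nm).

1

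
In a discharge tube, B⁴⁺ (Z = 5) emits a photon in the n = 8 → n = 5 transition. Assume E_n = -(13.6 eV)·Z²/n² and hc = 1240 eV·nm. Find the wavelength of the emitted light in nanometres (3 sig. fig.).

150 nm

For Z = 5 the level energies scale as Z², so the effective Rydberg energy is 13.6 × 25 = 340.0 eV.
ΔE = 340.0 × (1/5² − 1/8²) = 340.0 × 0.02438 = 8.288 eV.
λ = hc/ΔE = 1240 / 8.288 = 150 nm.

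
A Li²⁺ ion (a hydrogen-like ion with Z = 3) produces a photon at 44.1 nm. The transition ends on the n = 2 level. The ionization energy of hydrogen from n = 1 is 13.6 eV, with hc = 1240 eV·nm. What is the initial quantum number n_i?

n_i = 7

The photon energy is ΔE = hc/λ = 1240 / 44.1 = 28.12 eV.
With Z = 3, ΔE = 122.4 × (1/n_f² − 1/n_i²), so 1/n_f² − 1/n_i² = 0.2297.
With n_f = 2: 1/n_i² = 1/4 − 0.2297 = 0.02028, so n_i ≈ 7.02.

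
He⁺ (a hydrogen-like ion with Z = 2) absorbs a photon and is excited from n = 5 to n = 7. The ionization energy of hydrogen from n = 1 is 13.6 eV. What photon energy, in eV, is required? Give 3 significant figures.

1.07 eV

The Bohr energies scale as Z², so for Z = 2: E_n = −54.40/n² eV.
E_7 = −54.40/49 = −1.110 eV and E_5 = −54.40/25 = −2.176 eV.
The photon energy is |E_7 − E_5| = 1.07 eV.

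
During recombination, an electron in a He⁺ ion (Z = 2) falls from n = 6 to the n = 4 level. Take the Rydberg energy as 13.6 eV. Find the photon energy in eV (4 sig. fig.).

1.889 eV

The Bohr energies scale as Z², so for Z = 2: E_n = −54.40/n² eV.
E_6 = −54.40/36 = −1.511 eV and E_4 = −54.40/16 = −3.400 eV.
The photon energy is |E_6 − E_4| = 1.889 eV.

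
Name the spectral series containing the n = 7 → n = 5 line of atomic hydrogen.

Pfund

The series is set by the lower level: n_f = 5 is the Pfund series.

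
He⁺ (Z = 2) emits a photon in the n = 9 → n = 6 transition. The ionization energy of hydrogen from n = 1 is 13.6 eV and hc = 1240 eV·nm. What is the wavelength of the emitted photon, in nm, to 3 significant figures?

1480 nm

For Z = 2 the level energies scale as Z², so the effective Rydberg energy is 13.6 × 4 = 54.40 eV.
ΔE = 54.40 × (1/6² − 1/9²) = 54.40 × 0.01543 = 0.8395 eV.
λ = hc/ΔE = 1240 / 0.8395 = 1480 nm.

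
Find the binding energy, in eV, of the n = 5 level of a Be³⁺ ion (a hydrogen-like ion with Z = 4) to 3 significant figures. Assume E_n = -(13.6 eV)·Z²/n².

8.70 eV

E_n = −13.6 Z²/n² = −217.6/n² eV for Z = 4.
E_5 = −217.6/25 = −8.70 eV, so ionization (to E = 0) requires 8.70 eV.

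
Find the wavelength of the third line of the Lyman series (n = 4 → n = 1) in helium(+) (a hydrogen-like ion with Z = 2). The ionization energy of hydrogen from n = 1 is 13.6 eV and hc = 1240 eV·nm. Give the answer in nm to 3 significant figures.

The Lyman series terminates on n_f = 1; the third line has n_i = 1+3 = 4.
ΔE = 54.40 × (1/1² − 1/4²) = 51.00 eV.
λ = 1240 / 51.00 = 24.3 nm.

24.3 nm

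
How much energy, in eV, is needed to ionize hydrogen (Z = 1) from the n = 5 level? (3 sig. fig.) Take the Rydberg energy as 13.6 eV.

0.544 eV

E_5 = −13.60/25 = −0.544 eV, so ionization (to E = 0) requires 0.544 eV.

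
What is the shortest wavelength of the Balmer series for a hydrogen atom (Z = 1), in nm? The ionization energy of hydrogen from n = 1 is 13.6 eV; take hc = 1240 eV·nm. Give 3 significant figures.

The Balmer series has lower level n_f = 2; the series limit corresponds to n_i → ∞.
ΔE_max = 13.6 × 1 / 2² = 3.400 eV.
λ_min = 1240 / 3.400 = 365 nm.

365 nm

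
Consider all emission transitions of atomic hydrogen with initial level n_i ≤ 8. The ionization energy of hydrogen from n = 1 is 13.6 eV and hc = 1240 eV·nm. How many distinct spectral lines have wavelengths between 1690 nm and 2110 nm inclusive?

Enumerate all n_i → n_f pairs with 1 ≤ n_f < n_i ≤ 8 and compute λ = 1240 / [13.6·1·(1/n_f² − 1/n_i²)].
Lines falling in [1690, 2110] nm: 4→3 (1876 nm), 8→4 (1945 nm).

2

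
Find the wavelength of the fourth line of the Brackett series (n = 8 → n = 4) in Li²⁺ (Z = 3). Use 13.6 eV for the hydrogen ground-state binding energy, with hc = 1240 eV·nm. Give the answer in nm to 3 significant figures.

The Brackett series terminates on n_f = 4; the fourth line has n_i = 4+4 = 8.
ΔE = 122.4 × (1/4² − 1/8²) = 5.738 eV.
λ = 1240 / 5.738 = 216 nm.

216 nm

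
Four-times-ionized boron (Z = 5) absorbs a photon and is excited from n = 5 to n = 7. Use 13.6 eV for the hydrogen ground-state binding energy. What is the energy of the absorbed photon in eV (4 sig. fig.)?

The Bohr energies scale as Z², so for Z = 5: E_n = −340.0/n² eV.
E_7 = −340.0/49 = −6.939 eV and E_5 = −340.0/25 = −13.60 eV.
The photon energy is |E_7 − E_5| = 6.661 eV.

6.661 eV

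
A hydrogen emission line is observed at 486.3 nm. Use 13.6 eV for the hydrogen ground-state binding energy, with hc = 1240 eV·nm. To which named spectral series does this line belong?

ΔE = 1240/486.3 = 2.550 eV.
This matches 13.6 × (1/2² − 1/4²), so n_f = 2: the Balmer series.

Balmer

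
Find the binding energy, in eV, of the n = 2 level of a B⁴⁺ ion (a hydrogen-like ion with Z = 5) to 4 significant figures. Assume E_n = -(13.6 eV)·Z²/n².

E_n = −13.6 Z²/n² = −340.0/n² eV for Z = 5.
E_2 = −340.0/4 = −85.00 eV, so ionization (to E = 0) requires 85.00 eV.

85.00 eV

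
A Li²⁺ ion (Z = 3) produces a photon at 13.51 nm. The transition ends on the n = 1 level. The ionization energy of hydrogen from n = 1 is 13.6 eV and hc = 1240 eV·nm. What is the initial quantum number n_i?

The photon energy is ΔE = hc/λ = 1240 / 13.51 = 91.78 eV.
With Z = 3, ΔE = 122.4 × (1/n_f² − 1/n_i²), so 1/n_f² − 1/n_i² = 0.7499.
With n_f = 1: 1/n_i² = 1/1 − 0.7499 = 0.2501, so n_i ≈ 2.00.

n_i = 2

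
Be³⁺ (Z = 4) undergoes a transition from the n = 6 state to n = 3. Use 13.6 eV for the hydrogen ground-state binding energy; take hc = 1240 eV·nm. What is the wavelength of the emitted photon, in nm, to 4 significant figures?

For Z = 4 the level energies scale as Z², so the effective Rydberg energy is 13.6 × 16 = 217.6 eV.
ΔE = 217.6 × (1/3² − 1/6²) = 217.6 × 0.08333 = 18.13 eV.
λ = hc/ΔE = 1240 / 18.13 = 68.38 nm.

68.38 nm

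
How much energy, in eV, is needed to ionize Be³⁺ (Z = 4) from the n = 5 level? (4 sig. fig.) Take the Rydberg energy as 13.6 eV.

E_n = −13.6 Z²/n² = −217.6/n² eV for Z = 4.
E_5 = −217.6/25 = −8.704 eV, so ionization (to E = 0) requires 8.704 eV.

8.704 eV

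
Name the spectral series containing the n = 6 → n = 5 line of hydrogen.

The series is set by the lower level: n_f = 5 is the Pfund series.

Pfund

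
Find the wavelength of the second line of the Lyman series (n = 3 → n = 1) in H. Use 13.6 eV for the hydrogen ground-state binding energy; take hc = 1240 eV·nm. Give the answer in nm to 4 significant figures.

102.6 nm

The Lyman series terminates on n_f = 1; the second line has n_i = 1+2 = 3.
ΔE = 13.60 × (1/1² − 1/3²) = 12.09 eV.
λ = 1240 / 12.09 = 102.6 nm.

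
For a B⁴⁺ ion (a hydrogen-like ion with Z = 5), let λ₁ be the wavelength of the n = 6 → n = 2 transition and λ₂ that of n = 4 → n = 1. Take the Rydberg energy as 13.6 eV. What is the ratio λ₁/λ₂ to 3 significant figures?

4.22

λ ∝ 1/ΔE ∝ 1/(1/n_f² − 1/n_i²), and the Z² and hc factors cancel in the ratio.
λ₁/λ₂ = (1/1² − 1/4²)/(1/2² − 1/6²) = 0.9375/0.2222 = 4.22.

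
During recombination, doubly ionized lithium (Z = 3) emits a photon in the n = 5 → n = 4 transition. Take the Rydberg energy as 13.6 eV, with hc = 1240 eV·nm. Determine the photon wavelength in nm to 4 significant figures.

For Z = 3 the level energies scale as Z², so the effective Rydberg energy is 13.6 × 9 = 122.4 eV.
ΔE = 122.4 × (1/4² − 1/5²) = 122.4 × 0.02250 = 2.754 eV.
λ = hc/ΔE = 1240 / 2.754 = 450.3 nm.

450.3 nm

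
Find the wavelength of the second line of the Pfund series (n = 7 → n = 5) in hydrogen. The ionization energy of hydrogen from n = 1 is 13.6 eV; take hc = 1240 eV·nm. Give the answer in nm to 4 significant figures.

The Pfund series terminates on n_f = 5; the second line has n_i = 5+2 = 7.
ΔE = 13.60 × (1/5² − 1/7²) = 0.2664 eV.
λ = 1240 / 0.2664 = 4654 nm.

4654 nm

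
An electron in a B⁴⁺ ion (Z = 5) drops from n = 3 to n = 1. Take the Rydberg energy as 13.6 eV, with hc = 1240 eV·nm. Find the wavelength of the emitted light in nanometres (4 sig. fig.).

For Z = 5 the level energies scale as Z², so the effective Rydberg energy is 13.6 × 25 = 340.0 eV.
ΔE = 340.0 × (1/1² − 1/3²) = 340.0 × 0.8889 = 302.2 eV.
λ = hc/ΔE = 1240 / 302.2 = 4.103 nm.

4.103 nm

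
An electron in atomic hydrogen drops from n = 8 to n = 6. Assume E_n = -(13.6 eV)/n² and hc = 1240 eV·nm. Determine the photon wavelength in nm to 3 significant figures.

ΔE = 13.60 × (1/6² − 1/8²) = 13.60 × 0.01215 = 0.1653 eV.
λ = hc/ΔE = 1240 / 0.1653 = 7500 nm.

7500 nm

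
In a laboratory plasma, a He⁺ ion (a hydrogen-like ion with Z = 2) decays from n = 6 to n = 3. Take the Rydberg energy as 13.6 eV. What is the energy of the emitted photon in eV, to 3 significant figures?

4.53 eV

The Bohr energies scale as Z², so for Z = 2: E_n = −54.40/n² eV.
E_6 = −54.40/36 = −1.511 eV and E_3 = −54.40/9 = −6.044 eV.
The photon energy is |E_6 − E_3| = 4.53 eV.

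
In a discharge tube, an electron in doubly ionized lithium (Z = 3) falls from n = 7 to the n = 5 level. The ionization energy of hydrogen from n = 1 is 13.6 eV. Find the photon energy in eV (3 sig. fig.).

The Bohr energies scale as Z², so for Z = 3: E_n = −122.4/n² eV.
E_7 = −122.4/49 = −2.498 eV and E_5 = −122.4/25 = −4.896 eV.
The photon energy is |E_7 − E_5| = 2.40 eV.

2.40 eV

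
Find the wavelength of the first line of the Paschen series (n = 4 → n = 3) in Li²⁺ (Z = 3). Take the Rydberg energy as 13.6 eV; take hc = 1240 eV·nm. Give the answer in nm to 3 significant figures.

208 nm

The Paschen series terminates on n_f = 3; the first line has n_i = 3+1 = 4.
ΔE = 122.4 × (1/3² − 1/4²) = 5.950 eV.
λ = 1240 / 5.950 = 208 nm.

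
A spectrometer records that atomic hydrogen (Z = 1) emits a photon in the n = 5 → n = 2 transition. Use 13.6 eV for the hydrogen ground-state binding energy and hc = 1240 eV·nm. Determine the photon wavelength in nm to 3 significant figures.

434 nm

ΔE = 13.60 × (1/2² − 1/5²) = 13.60 × 0.2100 = 2.856 eV.
λ = hc/ΔE = 1240 / 2.856 = 434 nm.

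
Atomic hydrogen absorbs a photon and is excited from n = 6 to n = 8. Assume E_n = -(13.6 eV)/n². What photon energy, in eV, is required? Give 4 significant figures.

0.1653 eV

E_8 = −13.60/64 = −0.2125 eV and E_6 = −13.60/36 = −0.3778 eV.
The photon energy is |E_8 − E_6| = 0.1653 eV.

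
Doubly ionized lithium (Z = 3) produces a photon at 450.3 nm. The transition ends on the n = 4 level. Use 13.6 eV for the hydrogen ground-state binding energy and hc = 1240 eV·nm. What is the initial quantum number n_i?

The photon energy is ΔE = hc/λ = 1240 / 450.3 = 2.754 eV.
With Z = 3, ΔE = 122.4 × (1/n_f² − 1/n_i²), so 1/n_f² − 1/n_i² = 0.02250.
With n_f = 4: 1/n_i² = 1/16 − 0.02250 = 0.04000, so n_i ≈ 5.00.

n_i = 5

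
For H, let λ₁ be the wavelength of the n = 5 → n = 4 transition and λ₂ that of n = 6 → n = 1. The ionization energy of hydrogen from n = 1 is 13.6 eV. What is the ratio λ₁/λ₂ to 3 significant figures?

43.2

λ ∝ 1/ΔE ∝ 1/(1/n_f² − 1/n_i²), and the Z² and hc factors cancel in the ratio.
λ₁/λ₂ = (1/1² − 1/6²)/(1/4² − 1/5²) = 0.9722/0.02250 = 43.2.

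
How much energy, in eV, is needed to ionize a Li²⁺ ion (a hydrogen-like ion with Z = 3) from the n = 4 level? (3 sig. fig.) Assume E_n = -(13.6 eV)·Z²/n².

E_n = −13.6 Z²/n² = −122.4/n² eV for Z = 3.
E_4 = −122.4/16 = −7.65 eV, so ionization (to E = 0) requires 7.65 eV.

7.65 eV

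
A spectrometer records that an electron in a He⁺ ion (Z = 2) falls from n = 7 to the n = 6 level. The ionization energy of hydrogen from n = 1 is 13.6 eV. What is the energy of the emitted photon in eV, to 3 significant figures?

The Bohr energies scale as Z², so for Z = 2: E_n = −54.40/n² eV.
E_7 = −54.40/49 = −1.110 eV and E_6 = −54.40/36 = −1.511 eV.
The photon energy is |E_7 − E_6| = 0.401 eV.

0.401 eV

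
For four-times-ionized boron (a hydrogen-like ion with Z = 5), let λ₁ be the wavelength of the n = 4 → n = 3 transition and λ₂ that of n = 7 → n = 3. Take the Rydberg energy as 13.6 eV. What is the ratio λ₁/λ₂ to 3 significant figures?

λ ∝ 1/ΔE ∝ 1/(1/n_f² − 1/n_i²), and the Z² and hc factors cancel in the ratio.
λ₁/λ₂ = (1/3² − 1/7²)/(1/3² − 1/4²) = 0.09070/0.04861 = 1.87.

1.87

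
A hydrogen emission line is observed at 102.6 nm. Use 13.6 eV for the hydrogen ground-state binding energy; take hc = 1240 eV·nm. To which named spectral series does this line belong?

ΔE = 1240/102.6 = 12.09 eV.
This matches 13.6 × (1/1² − 1/3²), so n_f = 1: the Lyman series.

Lyman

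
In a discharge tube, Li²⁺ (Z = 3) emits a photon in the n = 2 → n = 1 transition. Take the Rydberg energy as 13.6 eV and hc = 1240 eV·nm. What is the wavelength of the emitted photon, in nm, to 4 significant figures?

13.51 nm

For Z = 3 the level energies scale as Z², so the effective Rydberg energy is 13.6 × 9 = 122.4 eV.
ΔE = 122.4 × (1/1² − 1/2²) = 122.4 × 0.7500 = 91.80 eV.
λ = hc/ΔE = 1240 / 91.80 = 13.51 nm.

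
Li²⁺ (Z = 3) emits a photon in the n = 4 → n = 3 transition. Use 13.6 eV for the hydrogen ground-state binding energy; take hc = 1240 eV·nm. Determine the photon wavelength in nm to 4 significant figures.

208.4 nm

For Z = 3 the level energies scale as Z², so the effective Rydberg energy is 13.6 × 9 = 122.4 eV.
ΔE = 122.4 × (1/3² − 1/4²) = 122.4 × 0.04861 = 5.950 eV.
λ = hc/ΔE = 1240 / 5.950 = 208.4 nm.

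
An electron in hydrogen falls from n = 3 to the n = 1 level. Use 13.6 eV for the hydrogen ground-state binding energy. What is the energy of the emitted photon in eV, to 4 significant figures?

E_3 = −13.60/9 = −1.511 eV and E_1 = −13.60/1 = −13.60 eV.
The photon energy is |E_3 − E_1| = 12.09 eV.

12.09 eV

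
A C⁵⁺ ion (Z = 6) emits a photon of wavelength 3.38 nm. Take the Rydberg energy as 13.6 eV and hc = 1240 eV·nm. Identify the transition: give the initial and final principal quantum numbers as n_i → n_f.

n_i = 2, n_f = 1

The photon energy is ΔE = hc/λ = 1240 / 3.38 = 366.9 eV.
With Z = 6, ΔE = 489.6 × (1/n_f² − 1/n_i²), so 1/n_f² − 1/n_i² = 0.7493.
Trying n_f = 1 gives 1/n_i² = 0.2507, i.e. n_i ≈ 2; this pair matches.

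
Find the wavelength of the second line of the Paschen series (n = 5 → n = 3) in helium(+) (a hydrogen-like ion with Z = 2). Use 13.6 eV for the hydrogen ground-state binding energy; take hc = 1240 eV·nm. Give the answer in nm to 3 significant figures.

The Paschen series terminates on n_f = 3; the second line has n_i = 3+2 = 5.
ΔE = 54.40 × (1/3² − 1/5²) = 3.868 eV.
λ = 1240 / 3.868 = 321 nm.

321 nm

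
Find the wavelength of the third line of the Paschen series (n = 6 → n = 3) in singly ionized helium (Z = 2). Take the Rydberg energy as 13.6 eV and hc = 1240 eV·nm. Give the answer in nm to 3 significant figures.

The Paschen series terminates on n_f = 3; the third line has n_i = 3+3 = 6.
ΔE = 54.40 × (1/3² − 1/6²) = 4.533 eV.
λ = 1240 / 4.533 = 274 nm.

274 nm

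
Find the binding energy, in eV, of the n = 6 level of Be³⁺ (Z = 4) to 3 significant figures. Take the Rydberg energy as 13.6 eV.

E_n = −13.6 Z²/n² = −217.6/n² eV for Z = 4.
E_6 = −217.6/36 = −6.04 eV, so ionization (to E = 0) requires 6.04 eV.

6.04 eV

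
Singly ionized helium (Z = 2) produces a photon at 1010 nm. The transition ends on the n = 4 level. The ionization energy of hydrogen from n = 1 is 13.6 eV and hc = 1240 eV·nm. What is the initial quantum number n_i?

The photon energy is ΔE = hc/λ = 1240 / 1010 = 1.228 eV.
With Z = 2, ΔE = 54.40 × (1/n_f² − 1/n_i²), so 1/n_f² − 1/n_i² = 0.02257.
With n_f = 4: 1/n_i² = 1/16 − 0.02257 = 0.03993, so n_i ≈ 5.00.

n_i = 5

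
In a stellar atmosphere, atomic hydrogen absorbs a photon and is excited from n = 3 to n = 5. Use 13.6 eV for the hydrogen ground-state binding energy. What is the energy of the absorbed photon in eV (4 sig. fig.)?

0.9671 eV

E_5 = −13.60/25 = −0.5440 eV and E_3 = −13.60/9 = −1.511 eV.
The photon energy is |E_5 − E_3| = 0.9671 eV.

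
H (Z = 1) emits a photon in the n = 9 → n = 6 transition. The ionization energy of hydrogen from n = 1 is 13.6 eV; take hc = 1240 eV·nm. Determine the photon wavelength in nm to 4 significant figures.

5908 nm

ΔE = 13.60 × (1/6² − 1/9²) = 13.60 × 0.01543 = 0.2099 eV.
λ = hc/ΔE = 1240 / 0.2099 = 5908 nm.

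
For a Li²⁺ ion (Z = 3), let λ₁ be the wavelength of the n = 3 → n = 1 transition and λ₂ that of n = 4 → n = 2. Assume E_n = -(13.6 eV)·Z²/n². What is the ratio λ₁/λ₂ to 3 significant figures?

λ ∝ 1/ΔE ∝ 1/(1/n_f² − 1/n_i²), and the Z² and hc factors cancel in the ratio.
λ₁/λ₂ = (1/2² − 1/4²)/(1/1² − 1/3²) = 0.1875/0.8889 = 0.211.

0.211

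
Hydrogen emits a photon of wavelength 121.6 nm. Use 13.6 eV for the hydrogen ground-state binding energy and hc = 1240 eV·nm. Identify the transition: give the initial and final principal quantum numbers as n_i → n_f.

The photon energy is ΔE = hc/λ = 1240 / 121.6 = 10.20 eV.
With Z = 1, ΔE = 13.60 × (1/n_f² − 1/n_i²), so 1/n_f² − 1/n_i² = 0.7498.
Trying n_f = 1 gives 1/n_i² = 0.2502, i.e. n_i ≈ 2; this pair matches.

n_i = 2, n_f = 1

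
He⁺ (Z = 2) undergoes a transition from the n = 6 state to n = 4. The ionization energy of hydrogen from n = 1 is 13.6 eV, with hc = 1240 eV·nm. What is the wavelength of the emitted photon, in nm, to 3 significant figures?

656 nm

For Z = 2 the level energies scale as Z², so the effective Rydberg energy is 13.6 × 4 = 54.40 eV.
ΔE = 54.40 × (1/4² − 1/6²) = 54.40 × 0.03472 = 1.889 eV.
λ = hc/ΔE = 1240 / 1.889 = 656 nm.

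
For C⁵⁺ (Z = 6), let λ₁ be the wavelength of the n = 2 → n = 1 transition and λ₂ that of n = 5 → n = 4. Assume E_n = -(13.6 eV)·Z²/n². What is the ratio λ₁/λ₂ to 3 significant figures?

λ ∝ 1/ΔE ∝ 1/(1/n_f² − 1/n_i²), and the Z² and hc factors cancel in the ratio.
λ₁/λ₂ = (1/4² − 1/5²)/(1/1² − 1/2²) = 0.02250/0.7500 = 0.0300.

0.0300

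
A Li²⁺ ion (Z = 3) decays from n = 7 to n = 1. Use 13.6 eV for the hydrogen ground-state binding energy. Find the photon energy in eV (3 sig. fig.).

120 eV

The Bohr energies scale as Z², so for Z = 3: E_n = −122.4/n² eV.
E_7 = −122.4/49 = −2.498 eV and E_1 = −122.4/1 = −122.4 eV.
The photon energy is |E_7 − E_1| = 120 eV.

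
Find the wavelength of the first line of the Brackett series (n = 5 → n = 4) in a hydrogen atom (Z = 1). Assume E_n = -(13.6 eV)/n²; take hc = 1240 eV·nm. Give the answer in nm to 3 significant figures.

The Brackett series terminates on n_f = 4; the first line has n_i = 4+1 = 5.
ΔE = 13.60 × (1/4² − 1/5²) = 0.3060 eV.
λ = 1240 / 0.3060 = 4050 nm.

4050 nm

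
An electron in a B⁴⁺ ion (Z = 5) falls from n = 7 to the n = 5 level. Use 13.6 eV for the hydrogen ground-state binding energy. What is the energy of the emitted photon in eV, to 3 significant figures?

6.66 eV

The Bohr energies scale as Z², so for Z = 5: E_n = −340.0/n² eV.
E_7 = −340.0/49 = −6.939 eV and E_5 = −340.0/25 = −13.60 eV.
The photon energy is |E_7 − E_5| = 6.66 eV.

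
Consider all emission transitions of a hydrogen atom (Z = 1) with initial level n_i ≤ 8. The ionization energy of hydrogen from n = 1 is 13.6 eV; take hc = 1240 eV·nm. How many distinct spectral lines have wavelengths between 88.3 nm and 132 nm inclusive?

Enumerate all n_i → n_f pairs with 1 ≤ n_f < n_i ≤ 8 and compute λ = 1240 / [13.6·1·(1/n_f² − 1/n_i²)].
Lines falling in [88.3, 132] nm: 8→1 (92.62 nm), 7→1 (93.08 nm), 6→1 (93.78 nm), 5→1 (94.98 nm), 4→1 (97.25 nm), 3→1 (102.6 nm), 2→1 (121.6 nm).

7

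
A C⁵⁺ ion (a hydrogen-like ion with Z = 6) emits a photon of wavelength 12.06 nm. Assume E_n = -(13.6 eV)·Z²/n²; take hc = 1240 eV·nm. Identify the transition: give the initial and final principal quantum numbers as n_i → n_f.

n_i = 5, n_f = 2

The photon energy is ΔE = hc/λ = 1240 / 12.06 = 102.8 eV.
With Z = 6, ΔE = 489.6 × (1/n_f² − 1/n_i²), so 1/n_f² − 1/n_i² = 0.2100.
Trying n_f = 2 gives 1/n_i² = 0.03999, i.e. n_i ≈ 5; this pair matches.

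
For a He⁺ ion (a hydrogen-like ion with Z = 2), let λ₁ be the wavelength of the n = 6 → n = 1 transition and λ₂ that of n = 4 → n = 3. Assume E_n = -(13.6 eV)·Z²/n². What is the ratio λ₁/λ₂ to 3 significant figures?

λ ∝ 1/ΔE ∝ 1/(1/n_f² − 1/n_i²), and the Z² and hc factors cancel in the ratio.
λ₁/λ₂ = (1/3² − 1/4²)/(1/1² − 1/6²) = 0.04861/0.9722 = 0.0500.

0.0500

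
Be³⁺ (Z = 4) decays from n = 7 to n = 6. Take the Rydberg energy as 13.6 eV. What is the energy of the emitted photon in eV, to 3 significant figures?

1.60 eV

The Bohr energies scale as Z², so for Z = 4: E_n = −217.6/n² eV.
E_7 = −217.6/49 = −4.441 eV and E_6 = −217.6/36 = −6.044 eV.
The photon energy is |E_7 − E_6| = 1.60 eV.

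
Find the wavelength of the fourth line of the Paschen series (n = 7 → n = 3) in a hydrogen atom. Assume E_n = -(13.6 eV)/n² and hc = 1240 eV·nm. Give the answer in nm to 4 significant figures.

1005 nm

The Paschen series terminates on n_f = 3; the fourth line has n_i = 3+4 = 7.
ΔE = 13.60 × (1/3² − 1/7²) = 1.234 eV.
λ = 1240 / 1.234 = 1005 nm.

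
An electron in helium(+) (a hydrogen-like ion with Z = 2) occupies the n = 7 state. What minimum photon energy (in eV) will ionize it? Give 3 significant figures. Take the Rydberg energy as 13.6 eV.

E_n = −13.6 Z²/n² = −54.40/n² eV for Z = 2.
E_7 = −54.40/49 = −1.11 eV, so ionization (to E = 0) requires 1.11 eV.

1.11 eV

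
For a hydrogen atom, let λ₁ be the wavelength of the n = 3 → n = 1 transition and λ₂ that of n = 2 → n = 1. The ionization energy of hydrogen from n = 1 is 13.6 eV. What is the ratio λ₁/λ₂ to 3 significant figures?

λ ∝ 1/ΔE ∝ 1/(1/n_f² − 1/n_i²), and the Z² and hc factors cancel in the ratio.
λ₁/λ₂ = (1/1² − 1/2²)/(1/1² − 1/3²) = 0.7500/0.8889 = 0.844.

0.844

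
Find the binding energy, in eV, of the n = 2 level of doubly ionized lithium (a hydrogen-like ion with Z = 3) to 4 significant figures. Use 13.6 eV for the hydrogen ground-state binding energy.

30.60 eV

E_n = −13.6 Z²/n² = −122.4/n² eV for Z = 3.
E_2 = −122.4/4 = −30.60 eV, so ionization (to E = 0) requires 30.60 eV.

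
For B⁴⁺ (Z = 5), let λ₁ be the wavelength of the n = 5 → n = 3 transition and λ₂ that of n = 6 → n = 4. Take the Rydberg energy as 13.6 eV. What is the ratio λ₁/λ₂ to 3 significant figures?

0.488

λ ∝ 1/ΔE ∝ 1/(1/n_f² − 1/n_i²), and the Z² and hc factors cancel in the ratio.
λ₁/λ₂ = (1/4² − 1/6²)/(1/3² − 1/5²) = 0.03472/0.07111 = 0.488.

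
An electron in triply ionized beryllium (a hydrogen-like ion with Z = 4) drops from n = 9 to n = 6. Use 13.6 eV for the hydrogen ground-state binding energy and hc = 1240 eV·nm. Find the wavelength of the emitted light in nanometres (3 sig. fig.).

For Z = 4 the level energies scale as Z², so the effective Rydberg energy is 13.6 × 16 = 217.6 eV.
ΔE = 217.6 × (1/6² − 1/9²) = 217.6 × 0.01543 = 3.358 eV.
λ = hc/ΔE = 1240 / 3.358 = 369 nm.

369 nm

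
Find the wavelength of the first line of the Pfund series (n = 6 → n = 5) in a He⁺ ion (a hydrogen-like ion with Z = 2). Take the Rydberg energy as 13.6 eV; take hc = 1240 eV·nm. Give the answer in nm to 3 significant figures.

1860 nm

The Pfund series terminates on n_f = 5; the first line has n_i = 5+1 = 6.
ΔE = 54.40 × (1/5² − 1/6²) = 0.6649 eV.
λ = 1240 / 0.6649 = 1860 nm.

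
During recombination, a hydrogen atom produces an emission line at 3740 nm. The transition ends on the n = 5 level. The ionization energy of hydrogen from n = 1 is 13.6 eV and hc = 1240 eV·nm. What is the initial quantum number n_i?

n_i = 8

The photon energy is ΔE = hc/λ = 1240 / 3740 = 0.3316 eV.
With Z = 1, ΔE = 13.60 × (1/n_f² − 1/n_i²), so 1/n_f² − 1/n_i² = 0.02438.
With n_f = 5: 1/n_i² = 1/25 − 0.02438 = 0.01562, so n_i ≈ 8.00.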